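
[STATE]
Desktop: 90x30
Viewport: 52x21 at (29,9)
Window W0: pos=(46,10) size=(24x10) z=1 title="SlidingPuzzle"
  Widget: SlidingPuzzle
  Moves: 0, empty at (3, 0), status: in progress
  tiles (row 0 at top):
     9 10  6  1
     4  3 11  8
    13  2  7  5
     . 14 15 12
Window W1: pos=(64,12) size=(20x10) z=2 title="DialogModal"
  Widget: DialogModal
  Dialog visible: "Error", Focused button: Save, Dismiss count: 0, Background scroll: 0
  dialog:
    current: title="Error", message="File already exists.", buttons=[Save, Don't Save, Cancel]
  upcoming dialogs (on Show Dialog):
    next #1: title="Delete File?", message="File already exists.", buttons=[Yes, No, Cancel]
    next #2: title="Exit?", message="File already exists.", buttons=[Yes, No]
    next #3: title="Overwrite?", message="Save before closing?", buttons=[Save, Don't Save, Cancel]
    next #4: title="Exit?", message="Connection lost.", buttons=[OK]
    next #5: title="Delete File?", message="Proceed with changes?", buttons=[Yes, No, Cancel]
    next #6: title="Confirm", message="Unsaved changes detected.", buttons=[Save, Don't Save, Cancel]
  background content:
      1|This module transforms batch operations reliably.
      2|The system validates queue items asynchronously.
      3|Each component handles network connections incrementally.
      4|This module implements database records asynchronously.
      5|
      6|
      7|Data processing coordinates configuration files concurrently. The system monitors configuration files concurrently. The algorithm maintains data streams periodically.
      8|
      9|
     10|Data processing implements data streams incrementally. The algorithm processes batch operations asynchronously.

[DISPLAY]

                                                    
                 ┏━━━━━━━━━━━━━━━━━━━━━━┓           
                 ┃ SlidingPuzzle        ┃           
                 ┠─────────────────┏━━━━━━━━━━━━━━━━
                 ┃┌────┬────┬────┬─┃ DialogModal    
                 ┃│  9 │ 10 │  6 │ ┠────────────────
                 ┃├────┼────┼────┼─┃Th┌────────────┐
                 ┃│  4 │  3 │ 11 │ ┃Th│   Error    │
                 ┃├────┼────┼────┼─┃Ea│File already│
                 ┃│ 13 │  2 │  7 │ ┃Th│[Save]  Don'│
                 ┗━━━━━━━━━━━━━━━━━┃  └────────────┘
                                   ┃                
                                   ┗━━━━━━━━━━━━━━━━
                                                    
                                                    
                                                    
                                                    
                                                    
                                                    
                                                    
                                                    


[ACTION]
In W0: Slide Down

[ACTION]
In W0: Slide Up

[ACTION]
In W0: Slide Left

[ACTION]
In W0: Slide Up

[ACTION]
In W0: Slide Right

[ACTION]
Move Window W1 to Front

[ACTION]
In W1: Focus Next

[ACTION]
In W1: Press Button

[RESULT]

                                                    
                 ┏━━━━━━━━━━━━━━━━━━━━━━┓           
                 ┃ SlidingPuzzle        ┃           
                 ┠─────────────────┏━━━━━━━━━━━━━━━━
                 ┃┌────┬────┬────┬─┃ DialogModal    
                 ┃│  9 │ 10 │  6 │ ┠────────────────
                 ┃├────┼────┼────┼─┃This module tran
                 ┃│  4 │  3 │ 11 │ ┃The system valid
                 ┃├────┼────┼────┼─┃Each component h
                 ┃│ 13 │  2 │  7 │ ┃This module impl
                 ┗━━━━━━━━━━━━━━━━━┃                
                                   ┃                
                                   ┗━━━━━━━━━━━━━━━━
                                                    
                                                    
                                                    
                                                    
                                                    
                                                    
                                                    
                                                    


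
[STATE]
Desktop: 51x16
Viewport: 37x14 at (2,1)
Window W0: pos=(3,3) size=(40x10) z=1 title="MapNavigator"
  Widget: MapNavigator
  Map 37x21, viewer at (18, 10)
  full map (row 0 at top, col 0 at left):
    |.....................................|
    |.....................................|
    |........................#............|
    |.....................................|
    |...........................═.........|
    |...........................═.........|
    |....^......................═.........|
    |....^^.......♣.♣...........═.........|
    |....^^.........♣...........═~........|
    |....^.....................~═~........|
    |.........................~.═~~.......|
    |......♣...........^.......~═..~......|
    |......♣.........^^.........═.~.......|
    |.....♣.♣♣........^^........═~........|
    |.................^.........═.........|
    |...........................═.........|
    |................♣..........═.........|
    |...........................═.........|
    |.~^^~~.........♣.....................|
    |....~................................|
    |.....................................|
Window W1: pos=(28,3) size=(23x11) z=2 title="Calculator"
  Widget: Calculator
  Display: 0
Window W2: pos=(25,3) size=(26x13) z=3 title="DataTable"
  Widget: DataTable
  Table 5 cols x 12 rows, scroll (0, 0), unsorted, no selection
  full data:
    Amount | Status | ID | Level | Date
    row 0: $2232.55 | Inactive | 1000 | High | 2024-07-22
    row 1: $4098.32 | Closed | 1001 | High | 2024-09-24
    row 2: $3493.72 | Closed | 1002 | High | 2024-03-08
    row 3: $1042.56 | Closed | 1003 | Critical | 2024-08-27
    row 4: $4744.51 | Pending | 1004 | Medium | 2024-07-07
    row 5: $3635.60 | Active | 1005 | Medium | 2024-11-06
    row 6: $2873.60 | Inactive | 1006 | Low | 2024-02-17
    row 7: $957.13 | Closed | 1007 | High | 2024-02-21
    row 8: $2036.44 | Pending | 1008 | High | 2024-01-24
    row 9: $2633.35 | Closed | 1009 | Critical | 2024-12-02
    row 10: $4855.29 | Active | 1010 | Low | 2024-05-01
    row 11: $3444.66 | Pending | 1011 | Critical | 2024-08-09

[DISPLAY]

                                     
                                     
 ┏━━━━━━━━━━━━━━━━━━━━━┏━━━━━━━━━━━━━
 ┃ MapNavigator        ┃ DataTable   
 ┠─────────────────────┠─────────────
 ┃ ....^^.......♣.♣....┃Amount  │Stat
 ┃ ....^^.........♣....┃────────┼────
 ┃ ....^...............┃$2232.55│Inac
 ┃ ..................@.┃$4098.32│Clos
 ┃ ......♣...........^.┃$3493.72│Clos
 ┃ ......♣.........^^..┃$1042.56│Clos
 ┗━━━━━━━━━━━━━━━━━━━━━┃$4744.51│Pend
                       ┃$3635.60│Acti
                       ┃$2873.60│Inac


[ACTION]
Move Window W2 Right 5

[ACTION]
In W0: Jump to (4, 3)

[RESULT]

                                     
                                     
 ┏━━━━━━━━━━━━━━━━━━━━━┏━━━━━━━━━━━━━
 ┃ MapNavigator        ┃ DataTable   
 ┠─────────────────────┠─────────────
 ┃               ......┃Amount  │Stat
 ┃               ......┃────────┼────
 ┃               ......┃$2232.55│Inac
 ┃               ....@.┃$4098.32│Clos
 ┃               ......┃$3493.72│Clos
 ┃               ......┃$1042.56│Clos
 ┗━━━━━━━━━━━━━━━━━━━━━┃$4744.51│Pend
                       ┃$3635.60│Acti
                       ┃$2873.60│Inac


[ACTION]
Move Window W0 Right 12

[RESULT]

                                     
                                     
         ┏━━━━━━━━━━━━━┏━━━━━━━━━━━━━
         ┃ MapNavigator┃ DataTable   
         ┠─────────────┠─────────────
         ┃             ┃Amount  │Stat
         ┃             ┃────────┼────
         ┃             ┃$2232.55│Inac
         ┃             ┃$4098.32│Clos
         ┃             ┃$3493.72│Clos
         ┃             ┃$1042.56│Clos
         ┗━━━━━━━━━━━━━┃$4744.51│Pend
                       ┃$3635.60│Acti
                       ┃$2873.60│Inac


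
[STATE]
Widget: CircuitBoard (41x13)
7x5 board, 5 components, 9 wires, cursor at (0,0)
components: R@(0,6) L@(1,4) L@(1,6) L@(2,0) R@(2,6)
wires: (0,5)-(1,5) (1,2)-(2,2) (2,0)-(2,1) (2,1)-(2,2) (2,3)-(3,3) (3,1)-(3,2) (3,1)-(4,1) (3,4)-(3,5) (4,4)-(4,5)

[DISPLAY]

   0 1 2 3 4 5 6                         
0  [.]                  ·   R            
                        │                
1           ·       L   ·   L            
            │                            
2   L ─ · ─ ·   ·           R            
                │                        
3       · ─ ·   ·   · ─ ·                
        │                                
4       ·           · ─ ·                
Cursor: (0,0)                            
                                         
                                         


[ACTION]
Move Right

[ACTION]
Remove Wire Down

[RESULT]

   0 1 2 3 4 5 6                         
0      [.]              ·   R            
                        │                
1           ·       L   ·   L            
            │                            
2   L ─ · ─ ·   ·           R            
                │                        
3       · ─ ·   ·   · ─ ·                
        │                                
4       ·           · ─ ·                
Cursor: (0,1)                            
                                         
                                         


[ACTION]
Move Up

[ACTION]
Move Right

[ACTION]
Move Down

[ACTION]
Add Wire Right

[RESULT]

   0 1 2 3 4 5 6                         
0                       ·   R            
                        │                
1          [.]─ ·   L   ·   L            
            │                            
2   L ─ · ─ ·   ·           R            
                │                        
3       · ─ ·   ·   · ─ ·                
        │                                
4       ·           · ─ ·                
Cursor: (1,2)                            
                                         
                                         


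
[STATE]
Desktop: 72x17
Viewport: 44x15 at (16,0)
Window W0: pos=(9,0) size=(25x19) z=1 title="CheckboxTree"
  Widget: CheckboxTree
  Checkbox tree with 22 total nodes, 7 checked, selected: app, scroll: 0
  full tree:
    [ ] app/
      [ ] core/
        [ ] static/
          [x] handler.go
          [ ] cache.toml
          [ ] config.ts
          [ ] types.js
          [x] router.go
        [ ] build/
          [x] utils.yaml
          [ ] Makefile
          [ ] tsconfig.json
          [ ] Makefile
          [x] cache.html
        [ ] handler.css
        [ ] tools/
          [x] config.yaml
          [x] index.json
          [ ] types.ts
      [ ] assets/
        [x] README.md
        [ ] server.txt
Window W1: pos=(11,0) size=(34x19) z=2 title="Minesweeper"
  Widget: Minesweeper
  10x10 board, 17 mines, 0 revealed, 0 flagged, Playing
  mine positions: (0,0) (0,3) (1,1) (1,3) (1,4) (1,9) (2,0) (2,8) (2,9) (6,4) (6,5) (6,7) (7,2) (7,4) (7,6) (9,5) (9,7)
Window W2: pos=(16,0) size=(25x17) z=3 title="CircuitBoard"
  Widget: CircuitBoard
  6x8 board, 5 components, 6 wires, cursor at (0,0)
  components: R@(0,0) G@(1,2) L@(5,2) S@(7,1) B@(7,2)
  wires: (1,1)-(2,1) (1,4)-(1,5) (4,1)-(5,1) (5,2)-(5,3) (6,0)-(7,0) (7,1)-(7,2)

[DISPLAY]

┏━━━━━━━━━━━━━━━━━━━━━━━┓━━━┓               
┃ CircuitBoard          ┃   ┃               
┠───────────────────────┨───┨               
┃   0 1 2 3 4 5         ┃   ┃               
┃0  [R]                 ┃   ┃               
┃                       ┃   ┃               
┃1       ·   G       · ─┃   ┃               
┃        │              ┃   ┃               
┃2       ·              ┃   ┃               
┃                       ┃   ┃               
┃3                      ┃   ┃               
┃                       ┃   ┃               
┃4       ·              ┃   ┃               
┃        │              ┃   ┃               
┃5       ·   L ─ ·      ┃   ┃               


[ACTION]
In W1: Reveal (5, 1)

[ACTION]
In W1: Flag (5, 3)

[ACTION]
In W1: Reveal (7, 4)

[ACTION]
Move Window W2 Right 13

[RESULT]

━━━━━━━━━━━━━┏━━━━━━━━━━━━━━━━━━━━━━━┓      
esweeper     ┃ CircuitBoard          ┃      
─────────────┠───────────────────────┨      
■1  1■       ┃   0 1 2 3 4 5         ┃      
✹1 13✹       ┃0  [R]                 ┃      
21 1✹✹       ┃                       ┃      
   122       ┃1       ·   G       · ─┃      
             ┃        │              ┃      
22211        ┃2       ·              ┃      
✹✹■✹1        ┃                       ┃      
✹■✹■1        ┃3                      ┃      
2■■■1        ┃                       ┃      
1✹■✹1        ┃4       ·              ┃      
             ┃        │              ┃      
             ┃5       ·   L ─ ·      ┃      


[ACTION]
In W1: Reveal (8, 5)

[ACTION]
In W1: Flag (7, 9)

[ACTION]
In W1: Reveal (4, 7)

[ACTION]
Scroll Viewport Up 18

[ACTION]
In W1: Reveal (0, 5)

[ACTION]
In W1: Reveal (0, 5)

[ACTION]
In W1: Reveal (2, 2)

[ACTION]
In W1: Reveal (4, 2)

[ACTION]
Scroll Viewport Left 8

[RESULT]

 ┏━┏━━━━━━━━━━━━━━━━━┏━━━━━━━━━━━━━━━━━━━━━━
 ┃ ┃ Minesweeper     ┃ CircuitBoard         
 ┠─┠─────────────────┠──────────────────────
 ┃>┃✹■■✹■1  1■       ┃   0 1 2 3 4 5        
 ┃ ┃■✹■✹✹1 13✹       ┃0  [R]                
 ┃ ┃✹22221 1✹✹       ┃                      
 ┃ ┃11     122       ┃1       ·   G       · 
 ┃ ┃                 ┃        │             
 ┃ ┃   122211        ┃2       ·             
 ┃ ┃ 113✹✹■✹1        ┃                      
 ┃ ┃ 1✹■✹■✹■1        ┃3                     
 ┃ ┃ 1122■■■1        ┃                      
 ┃ ┃    1✹■✹1        ┃4       ·             
 ┃ ┃                 ┃        │             
 ┃ ┃                 ┃5       ·   L ─ ·     


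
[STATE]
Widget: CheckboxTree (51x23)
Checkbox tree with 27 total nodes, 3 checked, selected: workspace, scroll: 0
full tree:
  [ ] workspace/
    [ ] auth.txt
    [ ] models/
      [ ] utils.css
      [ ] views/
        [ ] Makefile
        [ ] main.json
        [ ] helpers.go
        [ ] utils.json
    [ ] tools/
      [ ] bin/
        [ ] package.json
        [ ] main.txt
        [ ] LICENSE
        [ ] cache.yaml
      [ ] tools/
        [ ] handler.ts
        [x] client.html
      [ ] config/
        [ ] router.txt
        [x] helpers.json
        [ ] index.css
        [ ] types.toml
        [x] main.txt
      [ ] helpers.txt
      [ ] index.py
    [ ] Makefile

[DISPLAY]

>[-] workspace/                                    
   [ ] auth.txt                                    
   [ ] models/                                     
     [ ] utils.css                                 
     [ ] views/                                    
       [ ] Makefile                                
       [ ] main.json                               
       [ ] helpers.go                              
       [ ] utils.json                              
   [-] tools/                                      
     [ ] bin/                                      
       [ ] package.json                            
       [ ] main.txt                                
       [ ] LICENSE                                 
       [ ] cache.yaml                              
     [-] tools/                                    
       [ ] handler.ts                              
       [x] client.html                             
     [-] config/                                   
       [ ] router.txt                              
       [x] helpers.json                            
       [ ] index.css                               
       [ ] types.toml                              


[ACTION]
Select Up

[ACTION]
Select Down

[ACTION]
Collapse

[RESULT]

 [-] workspace/                                    
>  [ ] auth.txt                                    
   [ ] models/                                     
     [ ] utils.css                                 
     [ ] views/                                    
       [ ] Makefile                                
       [ ] main.json                               
       [ ] helpers.go                              
       [ ] utils.json                              
   [-] tools/                                      
     [ ] bin/                                      
       [ ] package.json                            
       [ ] main.txt                                
       [ ] LICENSE                                 
       [ ] cache.yaml                              
     [-] tools/                                    
       [ ] handler.ts                              
       [x] client.html                             
     [-] config/                                   
       [ ] router.txt                              
       [x] helpers.json                            
       [ ] index.css                               
       [ ] types.toml                              


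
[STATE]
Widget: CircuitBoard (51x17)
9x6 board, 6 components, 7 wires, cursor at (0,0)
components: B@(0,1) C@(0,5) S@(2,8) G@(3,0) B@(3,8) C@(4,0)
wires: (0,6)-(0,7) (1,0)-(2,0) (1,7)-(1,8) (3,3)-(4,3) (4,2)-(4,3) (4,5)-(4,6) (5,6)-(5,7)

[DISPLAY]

   0 1 2 3 4 5 6 7 8                               
0  [.]  B               C   · ─ ·                  
                                                   
1   ·                           · ─ ·              
    │                                              
2   ·                               S              
                                                   
3   G           ·                   B              
                │                                  
4   C       · ─ ·       · ─ ·                      
                                                   
5                           · ─ ·                  
Cursor: (0,0)                                      
                                                   
                                                   
                                                   
                                                   


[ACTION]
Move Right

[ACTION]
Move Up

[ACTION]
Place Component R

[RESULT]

   0 1 2 3 4 5 6 7 8                               
0      [R]              C   · ─ ·                  
                                                   
1   ·                           · ─ ·              
    │                                              
2   ·                               S              
                                                   
3   G           ·                   B              
                │                                  
4   C       · ─ ·       · ─ ·                      
                                                   
5                           · ─ ·                  
Cursor: (0,1)                                      
                                                   
                                                   
                                                   
                                                   


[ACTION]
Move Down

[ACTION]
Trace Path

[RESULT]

   0 1 2 3 4 5 6 7 8                               
0       R               C   · ─ ·                  
                                                   
1   ·  [.]                      · ─ ·              
    │                                              
2   ·                               S              
                                                   
3   G           ·                   B              
                │                                  
4   C       · ─ ·       · ─ ·                      
                                                   
5                           · ─ ·                  
Cursor: (1,1)  Trace: No connections               
                                                   
                                                   
                                                   
                                                   


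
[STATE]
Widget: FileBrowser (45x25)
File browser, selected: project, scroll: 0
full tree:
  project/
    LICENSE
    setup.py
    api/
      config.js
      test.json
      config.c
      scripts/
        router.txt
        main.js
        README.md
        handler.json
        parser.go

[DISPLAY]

> [-] project/                               
    LICENSE                                  
    setup.py                                 
    [+] api/                                 
                                             
                                             
                                             
                                             
                                             
                                             
                                             
                                             
                                             
                                             
                                             
                                             
                                             
                                             
                                             
                                             
                                             
                                             
                                             
                                             
                                             


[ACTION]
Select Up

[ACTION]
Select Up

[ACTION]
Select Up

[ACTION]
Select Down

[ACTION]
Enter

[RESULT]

  [-] project/                               
  > LICENSE                                  
    setup.py                                 
    [+] api/                                 
                                             
                                             
                                             
                                             
                                             
                                             
                                             
                                             
                                             
                                             
                                             
                                             
                                             
                                             
                                             
                                             
                                             
                                             
                                             
                                             
                                             


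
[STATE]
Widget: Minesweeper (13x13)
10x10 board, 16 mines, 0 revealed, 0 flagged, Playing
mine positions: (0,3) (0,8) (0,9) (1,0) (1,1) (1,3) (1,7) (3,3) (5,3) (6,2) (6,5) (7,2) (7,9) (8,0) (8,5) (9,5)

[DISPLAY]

■■■■■■■■■■   
■■■■■■■■■■   
■■■■■■■■■■   
■■■■■■■■■■   
■■■■■■■■■■   
■■■■■■■■■■   
■■■■■■■■■■   
■■■■■■■■■■   
■■■■■■■■■■   
■■■■■■■■■■   
             
             
             


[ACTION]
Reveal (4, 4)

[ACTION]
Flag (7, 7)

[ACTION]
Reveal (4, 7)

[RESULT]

■■■■2 1■■■   
■■■■2 1■32   
■■■■2 111    
■■■■1        
■■■■2        
■■■■211      
■■■■■■1 11   
■■■■■■2 1■   
■■■■■■2 11   
■■■■■■2      
             
             
             


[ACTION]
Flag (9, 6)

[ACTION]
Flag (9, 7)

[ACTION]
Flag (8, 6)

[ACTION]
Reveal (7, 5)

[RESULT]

■■■■2 1■■■   
■■■■2 1■32   
■■■■2 111    
■■■■1        
■■■■2        
■■■■211      
■■■■■■1 11   
■■■■■22 1■   
■■■■■■2 11   
■■■■■■2      
             
             
             


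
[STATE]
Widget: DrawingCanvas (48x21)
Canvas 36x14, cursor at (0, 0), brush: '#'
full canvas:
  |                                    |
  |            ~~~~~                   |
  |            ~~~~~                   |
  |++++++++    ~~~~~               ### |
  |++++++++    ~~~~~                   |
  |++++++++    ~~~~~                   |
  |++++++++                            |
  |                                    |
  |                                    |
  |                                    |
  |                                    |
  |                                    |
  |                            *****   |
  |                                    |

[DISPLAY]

+                                               
            ~~~~~                               
            ~~~~~                               
++++++++    ~~~~~               ###             
++++++++    ~~~~~                               
++++++++    ~~~~~                               
++++++++                                        
                                                
                                                
                                                
                                                
                                                
                            *****               
                                                
                                                
                                                
                                                
                                                
                                                
                                                
                                                


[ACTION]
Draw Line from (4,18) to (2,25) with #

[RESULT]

+                                               
            ~~~~~                               
            ~~~~~       ##                      
++++++++    ~~~~~   ####        ###             
++++++++    ~~~~~ ##                            
++++++++    ~~~~~                               
++++++++                                        
                                                
                                                
                                                
                                                
                                                
                            *****               
                                                
                                                
                                                
                                                
                                                
                                                
                                                
                                                


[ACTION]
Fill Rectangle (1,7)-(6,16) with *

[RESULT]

+                                               
       **********                               
       **********       ##                      
+++++++**********   ####        ###             
+++++++********** ##                            
+++++++**********                               
+++++++**********                               
                                                
                                                
                                                
                                                
                                                
                            *****               
                                                
                                                
                                                
                                                
                                                
                                                
                                                
                                                


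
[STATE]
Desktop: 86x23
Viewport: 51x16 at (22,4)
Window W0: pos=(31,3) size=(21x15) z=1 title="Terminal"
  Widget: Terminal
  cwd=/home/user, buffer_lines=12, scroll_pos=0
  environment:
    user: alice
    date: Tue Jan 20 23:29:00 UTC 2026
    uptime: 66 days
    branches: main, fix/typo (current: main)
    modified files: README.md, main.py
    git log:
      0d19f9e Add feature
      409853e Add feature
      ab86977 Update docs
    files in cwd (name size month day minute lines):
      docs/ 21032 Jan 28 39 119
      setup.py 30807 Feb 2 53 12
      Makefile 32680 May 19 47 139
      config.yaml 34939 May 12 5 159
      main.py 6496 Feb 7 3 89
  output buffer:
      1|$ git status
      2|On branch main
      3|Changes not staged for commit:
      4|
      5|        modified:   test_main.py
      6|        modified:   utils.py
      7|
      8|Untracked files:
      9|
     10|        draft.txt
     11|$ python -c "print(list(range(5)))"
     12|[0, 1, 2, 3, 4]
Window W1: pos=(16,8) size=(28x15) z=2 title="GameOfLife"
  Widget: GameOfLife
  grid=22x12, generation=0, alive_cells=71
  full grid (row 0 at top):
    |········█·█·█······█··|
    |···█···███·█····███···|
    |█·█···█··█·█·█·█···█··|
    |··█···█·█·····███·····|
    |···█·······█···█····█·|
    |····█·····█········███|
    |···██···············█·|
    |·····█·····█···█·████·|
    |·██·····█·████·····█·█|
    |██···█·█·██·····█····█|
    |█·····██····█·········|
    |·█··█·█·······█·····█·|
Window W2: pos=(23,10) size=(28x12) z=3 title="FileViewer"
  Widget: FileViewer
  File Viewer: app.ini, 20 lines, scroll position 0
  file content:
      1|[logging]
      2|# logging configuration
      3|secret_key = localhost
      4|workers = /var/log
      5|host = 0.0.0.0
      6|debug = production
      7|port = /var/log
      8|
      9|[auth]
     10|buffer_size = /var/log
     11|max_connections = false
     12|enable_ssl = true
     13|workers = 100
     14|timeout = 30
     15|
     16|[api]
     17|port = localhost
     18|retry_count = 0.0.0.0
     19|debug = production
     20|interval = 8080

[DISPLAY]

         ┃ Terminal          ┃                     
         ┠───────────────────┨                     
         ┃$ git status       ┃                     
         ┃On branch main     ┃                     
━━━━━━━━━━━━━━━━━━━━━┓staged ┃                     
OfLife               ┃       ┃                     
─┏━━━━━━━━━━━━━━━━━━━━━━━━━━┓┃                     
0┃ FileViewer               ┃┃                     
·┠──────────────────────────┨┃                     
·┃[logging]                ▲┃┃                     
·┃# logging configuration  █┃┃                     
·┃secret_key = localhost   ░┃┃                     
·┃workers = /var/log       ░┃┃                     
·┃host = 0.0.0.0           ░┃┛                     
█┃debug = production       ░┃                      
·┃port = /var/log          ░┃                      


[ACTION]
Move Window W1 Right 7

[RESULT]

         ┃ Terminal          ┃                     
         ┠───────────────────┨                     
         ┃$ git status       ┃                     
         ┃On branch main     ┃                     
 ┏━━━━━━━━━━━━━━━━━━━━━━━━━━┓┃                     
 ┃ GameOfLife               ┃┃                     
 ┏━━━━━━━━━━━━━━━━━━━━━━━━━━┓┃                     
 ┃ FileViewer               ┃┃                     
 ┠──────────────────────────┨┃                     
 ┃[logging]                ▲┃┃                     
 ┃# logging configuration  █┃┃                     
 ┃secret_key = localhost   ░┃┃                     
 ┃workers = /var/log       ░┃┃                     
 ┃host = 0.0.0.0           ░┃┛                     
 ┃debug = production       ░┃                      
 ┃port = /var/log          ░┃                      


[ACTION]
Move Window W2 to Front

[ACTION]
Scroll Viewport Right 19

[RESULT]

rminal          ┃                                  
────────────────┨                                  
it status       ┃                                  
branch main     ┃                                  
━━━━━━━━━━━━━━━┓┃                                  
               ┃┃                                  
━━━━━━━━━━━━━━━┓┃                                  
               ┃┃                                  
───────────────┨┃                                  
              ▲┃┃                                  
onfiguration  █┃┃                                  
= localhost   ░┃┃                                  
var/log       ░┃┃                                  
0.0           ░┃┛                                  
duction       ░┃                                   
/log          ░┃                                   


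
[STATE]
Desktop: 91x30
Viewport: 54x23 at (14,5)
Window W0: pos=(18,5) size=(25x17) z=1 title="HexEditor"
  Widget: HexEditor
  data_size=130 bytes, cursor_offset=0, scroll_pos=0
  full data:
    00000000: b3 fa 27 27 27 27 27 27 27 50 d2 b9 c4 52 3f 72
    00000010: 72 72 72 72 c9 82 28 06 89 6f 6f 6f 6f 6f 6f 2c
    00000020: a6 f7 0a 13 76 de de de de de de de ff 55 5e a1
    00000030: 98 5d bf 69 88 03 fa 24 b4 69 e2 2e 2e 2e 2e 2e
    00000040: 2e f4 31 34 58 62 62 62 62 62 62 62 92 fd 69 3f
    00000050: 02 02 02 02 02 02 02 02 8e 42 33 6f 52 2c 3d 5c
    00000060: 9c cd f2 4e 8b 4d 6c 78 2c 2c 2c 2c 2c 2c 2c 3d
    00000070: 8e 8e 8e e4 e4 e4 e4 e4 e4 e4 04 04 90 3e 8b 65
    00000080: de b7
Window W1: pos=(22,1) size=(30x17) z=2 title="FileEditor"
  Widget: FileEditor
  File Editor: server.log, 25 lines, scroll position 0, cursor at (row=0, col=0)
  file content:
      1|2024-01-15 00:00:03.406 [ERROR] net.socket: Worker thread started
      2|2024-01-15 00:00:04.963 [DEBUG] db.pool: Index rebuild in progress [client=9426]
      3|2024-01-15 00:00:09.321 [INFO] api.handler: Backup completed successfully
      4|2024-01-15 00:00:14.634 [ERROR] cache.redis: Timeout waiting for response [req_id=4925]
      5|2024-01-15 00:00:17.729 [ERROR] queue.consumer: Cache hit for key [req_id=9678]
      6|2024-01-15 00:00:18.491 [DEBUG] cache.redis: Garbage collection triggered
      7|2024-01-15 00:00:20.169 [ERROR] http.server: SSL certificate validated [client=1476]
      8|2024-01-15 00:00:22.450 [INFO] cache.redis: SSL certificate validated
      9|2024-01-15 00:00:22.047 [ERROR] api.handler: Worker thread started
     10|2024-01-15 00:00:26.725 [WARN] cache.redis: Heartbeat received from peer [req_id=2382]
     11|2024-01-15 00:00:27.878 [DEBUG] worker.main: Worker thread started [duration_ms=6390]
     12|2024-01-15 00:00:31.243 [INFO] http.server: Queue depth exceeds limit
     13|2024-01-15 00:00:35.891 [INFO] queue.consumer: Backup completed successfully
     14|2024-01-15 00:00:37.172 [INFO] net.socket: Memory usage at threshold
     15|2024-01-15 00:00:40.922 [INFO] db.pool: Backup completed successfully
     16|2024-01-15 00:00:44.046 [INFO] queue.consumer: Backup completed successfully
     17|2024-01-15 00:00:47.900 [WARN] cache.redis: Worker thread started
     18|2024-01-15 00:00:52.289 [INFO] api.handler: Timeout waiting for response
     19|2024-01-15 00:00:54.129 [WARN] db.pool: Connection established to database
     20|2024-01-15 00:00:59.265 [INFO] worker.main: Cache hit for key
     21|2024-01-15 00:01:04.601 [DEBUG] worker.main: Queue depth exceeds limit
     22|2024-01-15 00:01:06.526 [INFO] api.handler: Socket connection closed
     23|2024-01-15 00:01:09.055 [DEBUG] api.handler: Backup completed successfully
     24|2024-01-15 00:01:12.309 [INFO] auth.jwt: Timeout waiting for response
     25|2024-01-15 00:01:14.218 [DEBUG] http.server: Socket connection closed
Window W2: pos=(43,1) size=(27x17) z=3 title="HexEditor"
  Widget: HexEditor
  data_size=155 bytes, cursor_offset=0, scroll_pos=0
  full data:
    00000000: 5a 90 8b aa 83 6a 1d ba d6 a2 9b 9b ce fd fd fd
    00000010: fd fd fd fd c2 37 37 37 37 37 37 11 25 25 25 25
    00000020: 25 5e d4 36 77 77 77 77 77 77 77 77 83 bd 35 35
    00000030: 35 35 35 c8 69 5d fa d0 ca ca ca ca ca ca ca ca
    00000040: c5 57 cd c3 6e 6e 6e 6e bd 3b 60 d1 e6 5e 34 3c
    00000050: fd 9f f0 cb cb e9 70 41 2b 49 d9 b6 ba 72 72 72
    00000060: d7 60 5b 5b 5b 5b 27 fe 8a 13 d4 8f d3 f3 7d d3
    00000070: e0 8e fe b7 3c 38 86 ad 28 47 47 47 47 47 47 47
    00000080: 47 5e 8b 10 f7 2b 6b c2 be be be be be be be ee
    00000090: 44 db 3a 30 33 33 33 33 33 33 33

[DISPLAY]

    ┏━━━┃2024-01-15 00:00:04.┃00000010  fd fd fd fd c2
    ┃ He┃2024-01-15 00:00:09.┃00000020  25 5e d4 36 77
    ┠───┃2024-01-15 00:00:14.┃00000030  35 35 35 c8 69
    ┃000┃2024-01-15 00:00:17.┃00000040  c5 57 cd c3 6e
    ┃000┃2024-01-15 00:00:18.┃00000050  fd 9f f0 cb cb
    ┃000┃2024-01-15 00:00:20.┃00000060  d7 60 5b 5b 5b
    ┃000┃2024-01-15 00:00:22.┃00000070  e0 8e fe b7 3c
    ┃000┃2024-01-15 00:00:22.┃00000080  47 5e 8b 10 f7
    ┃000┃2024-01-15 00:00:26.┃00000090  44 db 3a 30 33
    ┃000┃2024-01-15 00:00:27.┃                        
    ┃000┃2024-01-15 00:00:31.┃                        
    ┃000┃2024-01-15 00:00:35.┃                        
    ┃   ┗━━━━━━━━━━━━━━━━━━━━┗━━━━━━━━━━━━━━━━━━━━━━━━
    ┃                       ┃                         
    ┃                       ┃                         
    ┃                       ┃                         
    ┗━━━━━━━━━━━━━━━━━━━━━━━┛                         
                                                      
                                                      
                                                      
                                                      
                                                      
                                                      


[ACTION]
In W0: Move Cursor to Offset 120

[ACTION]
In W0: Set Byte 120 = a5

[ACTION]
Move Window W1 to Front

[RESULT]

    ┏━━━┃2024-01-15 00:00:04.963 [DE█┃  fd fd fd fd c2
    ┃ He┃2024-01-15 00:00:09.321 [IN░┃  25 5e d4 36 77
    ┠───┃2024-01-15 00:00:14.634 [ER░┃  35 35 35 c8 69
    ┃000┃2024-01-15 00:00:17.729 [ER░┃  c5 57 cd c3 6e
    ┃000┃2024-01-15 00:00:18.491 [DE░┃  fd 9f f0 cb cb
    ┃000┃2024-01-15 00:00:20.169 [ER░┃  d7 60 5b 5b 5b
    ┃000┃2024-01-15 00:00:22.450 [IN░┃  e0 8e fe b7 3c
    ┃000┃2024-01-15 00:00:22.047 [ER░┃  47 5e 8b 10 f7
    ┃000┃2024-01-15 00:00:26.725 [WA░┃  44 db 3a 30 33
    ┃000┃2024-01-15 00:00:27.878 [DE░┃                
    ┃000┃2024-01-15 00:00:31.243 [IN░┃                
    ┃000┃2024-01-15 00:00:35.891 [IN▼┃                
    ┃   ┗━━━━━━━━━━━━━━━━━━━━━━━━━━━━┛━━━━━━━━━━━━━━━━
    ┃                       ┃                         
    ┃                       ┃                         
    ┃                       ┃                         
    ┗━━━━━━━━━━━━━━━━━━━━━━━┛                         
                                                      
                                                      
                                                      
                                                      
                                                      
                                                      
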